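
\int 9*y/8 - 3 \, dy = 9*y^2/16 - 3*y + C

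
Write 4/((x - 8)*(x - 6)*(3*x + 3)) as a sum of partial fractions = 4/(189*(x + 1)) - 2/(21*(x - 6)) + 2/(27*(x - 8))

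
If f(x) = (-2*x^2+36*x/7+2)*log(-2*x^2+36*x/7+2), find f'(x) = -4*x*log(-x^2 + 18*x/7 + 1) - 4*x - 4*x*log(2) + 36*log(-x^2 + 18*x/7 + 1)/7 + 36*log(2)/7 + 36/7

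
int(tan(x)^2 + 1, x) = tan(x) + C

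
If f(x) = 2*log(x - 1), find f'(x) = 2/(x - 1)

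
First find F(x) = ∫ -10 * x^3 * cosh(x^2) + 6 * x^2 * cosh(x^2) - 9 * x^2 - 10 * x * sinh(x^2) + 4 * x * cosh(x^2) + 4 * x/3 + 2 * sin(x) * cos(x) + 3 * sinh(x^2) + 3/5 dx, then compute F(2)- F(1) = -12*sinh(4) - 92/5 + cos(2)/2 - cos(4)/2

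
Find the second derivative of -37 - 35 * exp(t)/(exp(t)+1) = (35*exp(2*t) - 35*exp(t))/(exp(3*t) + 3*exp(2*t) + 3*exp(t) + 1)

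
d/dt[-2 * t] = -2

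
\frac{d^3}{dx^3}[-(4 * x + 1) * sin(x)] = 4*x*cos(x) + 12*sin(x) + cos(x)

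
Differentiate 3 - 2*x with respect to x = -2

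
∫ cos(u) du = sin(u) + C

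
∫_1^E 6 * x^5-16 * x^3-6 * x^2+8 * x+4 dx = -4 + (-2*E - 1 + exp(3))^2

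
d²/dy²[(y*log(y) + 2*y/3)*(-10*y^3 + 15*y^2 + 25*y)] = -120*y^2*log(y) - 150*y^2 + 90*y*log(y) + 135*y + 50*log(y) + 325/3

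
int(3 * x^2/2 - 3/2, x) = x^3/2 - 3*x/2 + C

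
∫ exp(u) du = exp(u) + C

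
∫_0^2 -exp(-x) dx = -1 + exp(-2)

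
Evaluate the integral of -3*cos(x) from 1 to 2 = -3*sin(2) + 3*sin(1)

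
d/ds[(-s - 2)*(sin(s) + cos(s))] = s*sin(s) - s*cos(s) + sin(s) - 3*cos(s)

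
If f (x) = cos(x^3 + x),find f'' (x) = -9*x^4*cos(x^3 + x) - 6*x^2*cos(x^3 + x) - 6*x*sin(x^3 + x) - cos(x^3 + x)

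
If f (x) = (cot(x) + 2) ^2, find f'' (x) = 6*cot(x)^4 + 8*cot(x)^3 + 8*cot(x)^2 + 8*cot(x) + 2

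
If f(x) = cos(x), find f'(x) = -sin(x)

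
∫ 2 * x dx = x^2 + C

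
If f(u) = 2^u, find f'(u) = 2^u*log(2)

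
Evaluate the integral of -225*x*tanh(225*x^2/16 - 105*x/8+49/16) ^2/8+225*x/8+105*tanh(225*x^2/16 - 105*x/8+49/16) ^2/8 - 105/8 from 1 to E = -tanh(4) + tanh((7/4 - 15*E/4)^2)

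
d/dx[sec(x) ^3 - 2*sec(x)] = (-2 + 3/cos(x)^2)*sin(x)/cos(x)^2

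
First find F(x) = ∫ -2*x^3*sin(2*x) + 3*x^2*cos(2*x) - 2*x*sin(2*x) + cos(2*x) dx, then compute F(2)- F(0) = 10*cos(4)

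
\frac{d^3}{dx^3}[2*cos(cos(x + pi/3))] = -2*sin(x + pi/3)^3*sin(cos(x + pi/3)) - 2*sin(x + pi/3)*sin(cos(x + pi/3)) - 6*sin(x + pi/3)*cos(x + pi/3)*cos(cos(x + pi/3))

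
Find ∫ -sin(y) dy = cos(y) + C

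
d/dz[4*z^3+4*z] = 12*z^2 + 4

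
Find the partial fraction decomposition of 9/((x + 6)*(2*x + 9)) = 6/(2*x + 9) - 3/(x + 6)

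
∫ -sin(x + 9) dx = cos(x + 9) + C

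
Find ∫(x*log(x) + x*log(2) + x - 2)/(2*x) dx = (x - 2)*log(2*x)/2 + C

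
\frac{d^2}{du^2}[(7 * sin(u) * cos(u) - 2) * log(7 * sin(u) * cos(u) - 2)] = (-49*(1 - cos(4*u))*log(7*sin(2*u)/2 - 2)/2 + 28*log(7*sin(2*u)/2 - 2)*sin(2*u) + 49*sin(u)^4 + 28*sin(2*u) + 49*cos(u)^4 + 147*cos(4*u)/4 - 147/4)/(7*sin(2*u)/2 - 2)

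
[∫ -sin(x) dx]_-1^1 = 0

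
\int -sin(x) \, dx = cos(x) + C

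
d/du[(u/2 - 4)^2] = u/2 - 4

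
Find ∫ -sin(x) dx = cos(x) + C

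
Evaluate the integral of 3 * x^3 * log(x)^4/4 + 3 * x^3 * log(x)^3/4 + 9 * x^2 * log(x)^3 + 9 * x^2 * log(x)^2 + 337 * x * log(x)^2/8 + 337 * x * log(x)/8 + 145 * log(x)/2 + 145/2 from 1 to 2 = -108 + log(2)^2/4 + log(2) + 3*(log(2)^2 + 4*log(2) + 6)^2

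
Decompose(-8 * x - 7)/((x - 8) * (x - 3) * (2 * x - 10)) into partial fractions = -31/(20*(x - 3)) + 47/(12*(x - 5)) - 71/(30*(x - 8))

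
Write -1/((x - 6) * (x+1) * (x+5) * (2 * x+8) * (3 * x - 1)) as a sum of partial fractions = 81/(28288*(3*x - 1)) - 1/(1408*(x + 5)) + 1/(780*(x + 4)) - 1/(672*(x + 1)) - 1/(26180*(x - 6))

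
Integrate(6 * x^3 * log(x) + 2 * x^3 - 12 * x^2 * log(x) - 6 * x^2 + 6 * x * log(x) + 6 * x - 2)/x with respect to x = 2*(x - 1)^3*log(x) + C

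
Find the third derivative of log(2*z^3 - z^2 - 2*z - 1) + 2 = (48*z^6 - 48*z^5 + 72*z^4 + 188*z^3 - 48*z^2 - 36*z + 8)/(8*z^9 - 12*z^8 - 18*z^7 + 11*z^6 + 30*z^5 + 9*z^4 - 14*z^3 - 15*z^2 - 6*z - 1)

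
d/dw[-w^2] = -2*w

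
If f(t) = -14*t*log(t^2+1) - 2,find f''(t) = (-28*t^3 - 84*t)/(t^4 + 2*t^2 + 1)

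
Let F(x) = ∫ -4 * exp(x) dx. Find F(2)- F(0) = 4 - 4*exp(2)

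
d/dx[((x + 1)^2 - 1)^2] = 4*x^3 + 12*x^2 + 8*x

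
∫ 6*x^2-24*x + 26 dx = 2*x^3 - 12*x^2 + 26*x + C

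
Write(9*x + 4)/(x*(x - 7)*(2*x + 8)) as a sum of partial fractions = -4/(11*(x + 4)) + 67/(154*(x - 7)) - 1/(14*x)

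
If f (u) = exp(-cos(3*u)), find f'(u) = 3*exp(-cos(3*u))*sin(3*u)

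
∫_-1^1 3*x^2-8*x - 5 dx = -8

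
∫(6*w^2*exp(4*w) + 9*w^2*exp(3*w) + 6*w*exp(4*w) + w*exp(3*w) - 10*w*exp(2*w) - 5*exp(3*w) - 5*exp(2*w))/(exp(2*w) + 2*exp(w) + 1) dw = w*(3*w*exp(w) - 5)*exp(2*w)/(exp(w) + 1) + C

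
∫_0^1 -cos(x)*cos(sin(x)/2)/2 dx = -sin(sin(1)/2)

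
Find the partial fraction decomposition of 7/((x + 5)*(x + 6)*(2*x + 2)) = 7/(10*(x + 6)) - 7/(8*(x + 5)) + 7/(40*(x + 1))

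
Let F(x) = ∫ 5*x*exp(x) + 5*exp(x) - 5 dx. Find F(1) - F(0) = -5 + 5*E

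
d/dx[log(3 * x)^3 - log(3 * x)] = (3*log(x)^2 + 6*log(3)*log(x) - 1 + 3*log(3)^2)/x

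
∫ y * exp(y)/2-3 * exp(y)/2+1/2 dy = (y - 4)*(exp(y) + 1)/2 + C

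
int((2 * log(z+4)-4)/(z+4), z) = (log(z + 4) - 2)^2 + C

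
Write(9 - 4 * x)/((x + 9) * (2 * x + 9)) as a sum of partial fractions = 6/(2*x + 9) - 5/(x + 9)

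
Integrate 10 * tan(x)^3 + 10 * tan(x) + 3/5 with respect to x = 3*x/5 + 5*tan(x)^2 + C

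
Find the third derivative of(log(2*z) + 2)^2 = (4*log(z) + 2 + 4*log(2))/z^3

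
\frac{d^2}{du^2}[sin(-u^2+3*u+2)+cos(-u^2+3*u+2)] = -4*u^2*sin(-u^2 + 3*u + 2) - 4*u^2*cos(-u^2 + 3*u + 2) + 12*u*sin(-u^2 + 3*u + 2) + 12*u*cos(-u^2 + 3*u + 2) - 7*sin(-u^2 + 3*u + 2) - 11*cos(-u^2 + 3*u + 2)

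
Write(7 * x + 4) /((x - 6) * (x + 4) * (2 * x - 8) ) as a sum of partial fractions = -3/(20*(x + 4)) - 1/(x - 4) + 23/(20*(x - 6))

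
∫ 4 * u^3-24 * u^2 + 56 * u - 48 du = u^4 - 8*u^3 + 28*u^2 - 48*u + C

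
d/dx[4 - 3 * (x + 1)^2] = -6*x - 6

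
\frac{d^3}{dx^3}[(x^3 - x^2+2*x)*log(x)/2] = (6*x^2*log(x) + 11*x^2 - 2*x - 2)/(2*x^2)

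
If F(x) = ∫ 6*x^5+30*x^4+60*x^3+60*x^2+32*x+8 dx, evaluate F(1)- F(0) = 66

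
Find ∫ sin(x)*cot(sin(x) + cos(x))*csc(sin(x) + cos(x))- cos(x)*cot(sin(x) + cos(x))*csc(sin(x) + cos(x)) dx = csc(sin(x) + cos(x)) + C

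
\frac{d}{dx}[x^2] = 2*x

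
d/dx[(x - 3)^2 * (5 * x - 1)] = 15*x^2 - 62*x + 51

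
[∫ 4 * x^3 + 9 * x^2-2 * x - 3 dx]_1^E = (-E + exp(3))*(E + 3)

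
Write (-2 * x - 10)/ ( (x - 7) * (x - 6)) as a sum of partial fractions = 22/(x - 6) - 24/(x - 7)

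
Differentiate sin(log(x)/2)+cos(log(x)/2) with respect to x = sqrt(2)*cos(log(x)/2 + pi/4)/(2*x)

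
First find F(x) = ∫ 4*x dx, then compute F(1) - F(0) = 2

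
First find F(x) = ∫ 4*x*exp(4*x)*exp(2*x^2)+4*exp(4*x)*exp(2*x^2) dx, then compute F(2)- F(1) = -exp(6) + exp(16)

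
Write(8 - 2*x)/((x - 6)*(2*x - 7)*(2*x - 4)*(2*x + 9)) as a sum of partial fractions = -17/(2184*(2*x + 9)) - 1/(120*(2*x - 7)) + 1/(78*(x - 2)) - 1/(210*(x - 6))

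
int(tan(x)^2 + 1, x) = tan(x) + C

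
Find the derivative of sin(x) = cos(x)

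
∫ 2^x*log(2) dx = 2^x + C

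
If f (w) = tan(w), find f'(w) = cos(w)^(-2)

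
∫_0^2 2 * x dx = 4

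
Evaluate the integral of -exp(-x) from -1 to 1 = -E + exp(-1)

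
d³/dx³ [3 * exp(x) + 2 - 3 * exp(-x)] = (3*exp(2*x) + 3)*exp(-x)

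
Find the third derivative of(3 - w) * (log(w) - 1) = (w + 6)/w^3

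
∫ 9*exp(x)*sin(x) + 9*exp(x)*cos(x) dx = 9*exp(x)*sin(x) + C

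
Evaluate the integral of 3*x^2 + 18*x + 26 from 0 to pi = -30 + (2 + (2 + pi)^2)*(pi + 5)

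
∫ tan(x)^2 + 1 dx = tan(x) + C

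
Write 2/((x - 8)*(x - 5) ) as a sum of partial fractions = -2/(3*(x - 5)) + 2/(3*(x - 8))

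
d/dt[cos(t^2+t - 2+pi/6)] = -(2*t + 1)*sin(t^2 + t - 2 + pi/6)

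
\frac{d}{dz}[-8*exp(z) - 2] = -8*exp(z)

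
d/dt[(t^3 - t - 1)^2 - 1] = 6*t^5 - 8*t^3 - 6*t^2 + 2*t + 2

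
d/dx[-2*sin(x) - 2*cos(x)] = 2*sin(x) - 2*cos(x)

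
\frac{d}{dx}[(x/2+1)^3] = 3*x^2/8 + 3*x/2 + 3/2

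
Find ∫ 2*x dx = x^2 + C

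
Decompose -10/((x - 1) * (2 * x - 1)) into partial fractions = 20/(2*x - 1) - 10/(x - 1)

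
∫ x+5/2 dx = x^2/2 + 5*x/2 + C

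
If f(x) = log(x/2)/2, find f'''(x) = x^(-3)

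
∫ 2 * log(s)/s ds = log(s)^2 + C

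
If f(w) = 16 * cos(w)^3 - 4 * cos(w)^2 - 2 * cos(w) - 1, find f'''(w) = 10*sin(w) - 16*sin(2*w) + 108*sin(3*w)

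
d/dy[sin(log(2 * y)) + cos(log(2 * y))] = sqrt(2)*cos(log(y) + log(2) + pi/4)/y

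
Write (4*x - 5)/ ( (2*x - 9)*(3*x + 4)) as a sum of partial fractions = 31/(35*(3*x + 4)) + 26/(35*(2*x - 9))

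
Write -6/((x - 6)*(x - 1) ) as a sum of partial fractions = 6/(5*(x - 1)) - 6/(5*(x - 6))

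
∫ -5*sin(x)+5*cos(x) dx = 5*sqrt(2)*sin(x + pi/4) + C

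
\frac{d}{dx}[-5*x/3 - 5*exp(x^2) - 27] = -10*x*exp(x^2) - 5/3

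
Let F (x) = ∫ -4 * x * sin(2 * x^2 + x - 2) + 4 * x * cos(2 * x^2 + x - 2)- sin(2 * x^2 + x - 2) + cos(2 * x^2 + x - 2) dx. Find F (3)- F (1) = -sin(1) - cos(1) + sin(19) + cos(19)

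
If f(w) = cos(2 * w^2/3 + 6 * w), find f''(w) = -16*w^2*cos(2*w*(w/3 + 3))/9 - 16*w*cos(2*w*(w/3 + 3)) - 4*sin(2*w*(w/3 + 3))/3 - 36*cos(2*w*(w/3 + 3))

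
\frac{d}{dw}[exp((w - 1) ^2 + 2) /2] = w*exp(w^2 - 2*w + 3) - exp(w^2 - 2*w + 3)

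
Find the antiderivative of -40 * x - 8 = -20*x^2 - 8*x + C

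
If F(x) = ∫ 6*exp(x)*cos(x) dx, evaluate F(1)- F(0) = -3 + 3*E*(cos(1) + sin(1))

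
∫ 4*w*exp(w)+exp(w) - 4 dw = (4*w - 3)*(exp(w) - 1) + C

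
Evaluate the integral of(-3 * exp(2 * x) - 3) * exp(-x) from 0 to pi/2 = -3*exp(pi/2) + 3*exp(-pi/2)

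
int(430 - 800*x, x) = -400*x^2 + 430*x + C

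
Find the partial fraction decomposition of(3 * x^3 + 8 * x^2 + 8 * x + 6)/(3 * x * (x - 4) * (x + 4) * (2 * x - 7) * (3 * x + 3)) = -278/(567*(2*x - 7)) - 1/(144*(x + 4)) - 1/(405*(x + 1)) + 179/(720*(x - 4)) + 1/(168*x)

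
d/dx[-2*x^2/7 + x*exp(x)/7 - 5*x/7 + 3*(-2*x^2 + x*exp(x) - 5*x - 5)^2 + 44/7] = -12*x^3*exp(x) + 48*x^3 + 6*x^2*exp(2*x) - 66*x^2*exp(x) + 180*x^2 + 6*x*exp(2*x) - 629*x*exp(x)/7 + 1886*x/7 - 209*exp(x)/7 + 1045/7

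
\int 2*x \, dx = x^2 + C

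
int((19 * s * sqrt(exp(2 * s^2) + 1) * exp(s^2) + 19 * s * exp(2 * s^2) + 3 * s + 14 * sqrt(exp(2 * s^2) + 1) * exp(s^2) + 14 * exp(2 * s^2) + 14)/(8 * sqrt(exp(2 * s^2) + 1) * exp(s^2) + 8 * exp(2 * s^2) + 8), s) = s*(3*s + 28)/16 + log(sqrt(exp(2*s^2) + 1) + exp(s^2)) + C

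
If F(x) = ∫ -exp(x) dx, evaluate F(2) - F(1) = E - exp(2)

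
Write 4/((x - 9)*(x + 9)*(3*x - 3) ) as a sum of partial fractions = 1/(135*(x + 9)) - 1/(60*(x - 1)) + 1/(108*(x - 9))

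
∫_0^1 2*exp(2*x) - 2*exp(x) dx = (-1 + E)^2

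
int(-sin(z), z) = cos(z) + C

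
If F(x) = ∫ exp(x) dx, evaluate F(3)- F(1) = -E + exp(3)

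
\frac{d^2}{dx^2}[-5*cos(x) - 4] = 5*cos(x)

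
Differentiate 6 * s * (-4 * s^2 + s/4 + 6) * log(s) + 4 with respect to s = -72*s^2*log(s) - 24*s^2 + 3*s*log(s) + 3*s/2 + 36*log(s) + 36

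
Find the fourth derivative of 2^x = 2^x*log(2)^4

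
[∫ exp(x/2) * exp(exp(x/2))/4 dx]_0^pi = -E/2 + exp(exp(pi/2))/2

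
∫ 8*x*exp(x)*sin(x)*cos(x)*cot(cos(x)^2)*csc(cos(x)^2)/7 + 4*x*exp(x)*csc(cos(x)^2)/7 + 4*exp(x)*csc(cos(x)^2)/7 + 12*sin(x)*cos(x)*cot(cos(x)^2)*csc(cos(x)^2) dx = (4*x*exp(x)/7 + 6)*csc(cos(x)^2) + C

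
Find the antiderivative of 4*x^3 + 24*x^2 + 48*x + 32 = x^4 + 8*x^3 + 24*x^2 + 32*x + C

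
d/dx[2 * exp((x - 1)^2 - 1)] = 4*x*exp(x^2 - 2*x) - 4*exp(x^2 - 2*x)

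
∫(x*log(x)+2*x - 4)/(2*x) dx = (x - 4)*(log(x) + 1)/2 + C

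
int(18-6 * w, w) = -3*w^2 + 18*w + C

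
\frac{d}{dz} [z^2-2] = 2*z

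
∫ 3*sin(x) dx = -3*cos(x) + C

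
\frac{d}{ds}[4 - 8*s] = -8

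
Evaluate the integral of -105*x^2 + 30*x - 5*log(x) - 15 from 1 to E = -35*exp(3) - 15*E + 30 + 15*exp(2)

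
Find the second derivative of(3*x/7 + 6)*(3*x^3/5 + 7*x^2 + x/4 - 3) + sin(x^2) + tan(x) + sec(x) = -4*x^2*sin(x^2) + 108*x^2/35 + 198*x/5 + 2*cos(x^2) + 2*tan(x)^3 + 2*tan(x)^2*sec(x) + 2*tan(x) + sec(x) + 1179/14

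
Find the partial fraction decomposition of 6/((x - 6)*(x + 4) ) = -3/(5*(x + 4)) + 3/(5*(x - 6))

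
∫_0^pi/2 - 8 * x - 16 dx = -(pi + 5)^2 + 2*pi + 25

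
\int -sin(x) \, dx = cos(x) + C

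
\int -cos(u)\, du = -sin(u) + C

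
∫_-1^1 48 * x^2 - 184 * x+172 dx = 376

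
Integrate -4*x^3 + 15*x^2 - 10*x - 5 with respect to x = -x^4 + 5*x^3 - 5*x^2 - 5*x + C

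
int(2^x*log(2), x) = 2^x + C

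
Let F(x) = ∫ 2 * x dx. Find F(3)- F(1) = 8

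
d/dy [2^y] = 2^y*log(2)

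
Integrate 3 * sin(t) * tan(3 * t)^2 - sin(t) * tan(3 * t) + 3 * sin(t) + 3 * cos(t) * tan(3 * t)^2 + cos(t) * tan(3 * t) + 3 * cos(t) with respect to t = sqrt(2)*sin(t + pi/4)*tan(3*t) + C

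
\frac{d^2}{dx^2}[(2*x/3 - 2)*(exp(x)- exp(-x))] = (2*x*exp(2*x) - 2*x - 2*exp(2*x) + 10)*exp(-x)/3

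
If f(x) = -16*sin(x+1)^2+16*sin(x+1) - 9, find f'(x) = -16*sin(2*(x + 1)) + 16*cos(x + 1)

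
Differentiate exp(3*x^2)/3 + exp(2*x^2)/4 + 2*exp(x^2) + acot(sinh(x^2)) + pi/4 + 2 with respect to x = x*(2*exp(3*x^2) + exp(2*x^2) + 4*exp(x^2) - 2/cosh(x^2))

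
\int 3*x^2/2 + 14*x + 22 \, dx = x^3/2 + 7*x^2 + 22*x + C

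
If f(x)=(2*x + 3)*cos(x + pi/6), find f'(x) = -2*x*sin(x + pi/6) - 3*sin(x + pi/6) + 2*cos(x + pi/6)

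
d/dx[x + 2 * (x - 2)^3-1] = 6*x^2 - 24*x + 25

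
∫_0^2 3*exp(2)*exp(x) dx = -3*exp(2) + 3*exp(4)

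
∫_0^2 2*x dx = 4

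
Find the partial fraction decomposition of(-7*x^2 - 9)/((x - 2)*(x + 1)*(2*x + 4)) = -37/(8*(x + 2)) + 8/(3*(x + 1)) - 37/(24*(x - 2))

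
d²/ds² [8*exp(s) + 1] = 8*exp(s)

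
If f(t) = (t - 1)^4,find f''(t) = 12*t^2 - 24*t + 12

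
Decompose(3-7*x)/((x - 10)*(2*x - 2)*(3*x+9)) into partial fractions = 1/(13*(x + 3)) + 1/(54*(x - 1)) - 67/(702*(x - 10))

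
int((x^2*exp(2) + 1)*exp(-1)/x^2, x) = E*x - exp(-1)/x + C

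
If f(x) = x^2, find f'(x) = 2*x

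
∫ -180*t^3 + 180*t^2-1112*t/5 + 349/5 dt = -45*t^4 + 60*t^3 - 556*t^2/5 + 349*t/5 + C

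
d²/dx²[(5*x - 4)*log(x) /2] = (5*x + 4)/(2*x^2)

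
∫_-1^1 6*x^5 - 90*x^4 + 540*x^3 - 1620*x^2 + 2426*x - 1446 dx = -4008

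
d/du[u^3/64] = 3*u^2/64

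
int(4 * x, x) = 2*x^2 + C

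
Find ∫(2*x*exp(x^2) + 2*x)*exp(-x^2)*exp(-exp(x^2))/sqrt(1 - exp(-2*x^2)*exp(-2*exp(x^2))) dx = asec(exp(x^2 + exp(x^2))) + C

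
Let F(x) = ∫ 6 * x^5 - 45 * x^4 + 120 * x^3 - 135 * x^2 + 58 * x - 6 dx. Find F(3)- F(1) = 0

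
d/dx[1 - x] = -1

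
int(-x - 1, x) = -x^2/2 - x + C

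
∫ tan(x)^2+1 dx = tan(x) + C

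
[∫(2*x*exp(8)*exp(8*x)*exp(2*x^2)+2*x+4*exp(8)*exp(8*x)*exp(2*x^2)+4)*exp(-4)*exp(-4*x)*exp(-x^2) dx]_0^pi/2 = -exp(4) - exp(-(pi/2 + 2)^2) + exp(-4) + exp((pi/2 + 2)^2)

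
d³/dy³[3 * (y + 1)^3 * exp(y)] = 3*y^3*exp(y) + 36*y^2*exp(y) + 117*y*exp(y) + 102*exp(y)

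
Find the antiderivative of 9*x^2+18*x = 3*x^3 + 9*x^2 + C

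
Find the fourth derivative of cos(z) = cos(z)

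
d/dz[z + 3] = 1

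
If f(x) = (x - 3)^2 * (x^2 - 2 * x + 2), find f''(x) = 12*x^2 - 48*x + 46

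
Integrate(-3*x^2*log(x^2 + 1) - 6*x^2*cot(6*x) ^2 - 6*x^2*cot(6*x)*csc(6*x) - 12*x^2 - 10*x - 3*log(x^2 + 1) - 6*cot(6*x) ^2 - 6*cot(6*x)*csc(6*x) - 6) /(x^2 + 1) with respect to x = -(3*x + 5)*log(x^2 + 1) + cot(6*x) + csc(6*x) + C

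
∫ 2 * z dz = z^2 + C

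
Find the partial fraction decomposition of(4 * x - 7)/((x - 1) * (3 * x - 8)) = 11/(5*(3*x - 8)) + 3/(5*(x - 1))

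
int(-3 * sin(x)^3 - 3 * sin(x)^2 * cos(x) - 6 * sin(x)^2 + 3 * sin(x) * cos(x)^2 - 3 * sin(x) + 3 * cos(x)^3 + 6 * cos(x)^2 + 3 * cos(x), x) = (sqrt(2)*sin(x + pi/4) + 1)^3 + C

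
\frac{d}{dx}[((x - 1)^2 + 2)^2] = 4*x^3 - 12*x^2 + 20*x - 12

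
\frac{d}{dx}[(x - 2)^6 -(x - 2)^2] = 6*x^5 - 60*x^4 + 240*x^3 - 480*x^2 + 478*x - 188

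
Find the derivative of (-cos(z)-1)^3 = 3*(-sin(z)^2 + 2*cos(z) + 2)*sin(z)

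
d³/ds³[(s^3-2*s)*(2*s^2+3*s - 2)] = 120*s^2 + 72*s - 36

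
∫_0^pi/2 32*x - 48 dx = -36 + (-6 + 2*pi)^2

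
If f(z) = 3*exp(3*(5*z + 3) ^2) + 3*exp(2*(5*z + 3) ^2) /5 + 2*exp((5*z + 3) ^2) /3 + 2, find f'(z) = 100*z*exp(25*z^2 + 30*z + 9)/3 + 60*z*exp(50*z^2 + 60*z + 18) + 450*z*exp(75*z^2 + 90*z + 27) + 20*exp(25*z^2 + 30*z + 9) + 36*exp(50*z^2 + 60*z + 18) + 270*exp(75*z^2 + 90*z + 27)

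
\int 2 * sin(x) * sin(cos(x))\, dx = 2*cos(cos(x)) + C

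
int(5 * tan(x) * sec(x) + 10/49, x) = 10*x/49 + 5*sec(x) + C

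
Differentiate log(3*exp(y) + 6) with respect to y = exp(y)/(exp(y) + 2)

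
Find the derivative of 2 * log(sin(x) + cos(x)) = 2/tan(x + pi/4)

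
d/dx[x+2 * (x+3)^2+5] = 4*x + 13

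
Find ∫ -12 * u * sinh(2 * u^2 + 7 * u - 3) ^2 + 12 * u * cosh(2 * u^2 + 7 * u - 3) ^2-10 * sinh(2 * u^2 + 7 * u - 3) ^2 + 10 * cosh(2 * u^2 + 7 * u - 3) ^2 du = 6*u^2 + 10*u + C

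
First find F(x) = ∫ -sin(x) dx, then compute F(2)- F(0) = -1 + cos(2)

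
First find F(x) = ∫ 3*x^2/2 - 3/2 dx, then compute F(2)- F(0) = 1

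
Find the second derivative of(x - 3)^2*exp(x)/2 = x^2*exp(x)/2 - x*exp(x) - exp(x)/2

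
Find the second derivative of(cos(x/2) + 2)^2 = -cos(x/2) - cos(x)/2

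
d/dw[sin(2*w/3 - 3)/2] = cos(2*w/3 - 3)/3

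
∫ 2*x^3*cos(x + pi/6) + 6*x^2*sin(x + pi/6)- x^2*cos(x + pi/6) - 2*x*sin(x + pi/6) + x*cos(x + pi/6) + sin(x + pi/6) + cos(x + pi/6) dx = (2*x^3 - x^2 + x + 1)*sin(x + pi/6) + C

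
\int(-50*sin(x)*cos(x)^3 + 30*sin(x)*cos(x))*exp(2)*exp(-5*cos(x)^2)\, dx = (2 - 5*cos(x)^2)*exp(2 - 5*cos(x)^2) + C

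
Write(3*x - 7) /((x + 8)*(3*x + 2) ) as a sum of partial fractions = -27/(22*(3*x + 2)) + 31/(22*(x + 8))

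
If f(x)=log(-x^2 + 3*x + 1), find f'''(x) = (4*x^3 - 18*x^2 + 66*x - 72)/(x^6 - 9*x^5 + 24*x^4 - 9*x^3 - 24*x^2 - 9*x - 1)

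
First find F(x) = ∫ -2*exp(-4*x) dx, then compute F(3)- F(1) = -exp(-4)/2 + exp(-12)/2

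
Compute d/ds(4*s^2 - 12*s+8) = 8*s - 12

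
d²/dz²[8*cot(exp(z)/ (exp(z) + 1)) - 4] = 8*(exp(2*z) + 2*exp(z)*cos(exp(z)/(exp(z) + 1))/sin(exp(z)/(exp(z) + 1)) - 1)*exp(z)/((exp(4*z) + 4*exp(3*z) + 6*exp(2*z) + 4*exp(z) + 1)*sin(exp(z)/(exp(z) + 1))^2)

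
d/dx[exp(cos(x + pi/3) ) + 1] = -exp(cos(x + pi/3))*sin(x + pi/3)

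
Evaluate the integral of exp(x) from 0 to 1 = -1 + E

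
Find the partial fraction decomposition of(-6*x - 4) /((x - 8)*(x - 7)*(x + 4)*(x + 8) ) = -11/(240*(x + 8)) + 5/(132*(x + 4)) + 46/(165*(x - 7)) - 13/(48*(x - 8))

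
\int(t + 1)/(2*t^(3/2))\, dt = (t - 1)/sqrt(t) + C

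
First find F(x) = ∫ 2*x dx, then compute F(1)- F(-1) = 0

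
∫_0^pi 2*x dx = pi^2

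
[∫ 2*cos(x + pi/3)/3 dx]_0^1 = -sqrt(3)/3 + 2*sin(1 + pi/3)/3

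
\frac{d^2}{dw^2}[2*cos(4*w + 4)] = -32*cos(4*w + 4)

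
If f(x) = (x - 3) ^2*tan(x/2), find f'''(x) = 3*x^2*tan(x/2)^4/4 + x^2*tan(x/2)^2 + x^2/4 - 9*x*tan(x/2)^4/2 + 3*x*tan(x/2)^3 - 6*x*tan(x/2)^2 + 3*x*tan(x/2) - 3*x/2 + 27*tan(x/2)^4/4 - 9*tan(x/2)^3 + 12*tan(x/2)^2 - 9*tan(x/2) + 21/4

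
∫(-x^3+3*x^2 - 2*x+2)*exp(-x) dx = x*(x^2 + 2)*exp(-x) + C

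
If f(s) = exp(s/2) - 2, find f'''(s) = exp(s/2)/8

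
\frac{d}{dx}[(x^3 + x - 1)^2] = 6*x^5 + 8*x^3 - 6*x^2 + 2*x - 2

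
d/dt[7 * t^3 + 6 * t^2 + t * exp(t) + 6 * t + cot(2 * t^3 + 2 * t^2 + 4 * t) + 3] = -6*t^2*cot(2*t^3 + 2*t^2 + 4*t)^2 + 15*t^2 + t*exp(t) - 4*t*cot(2*t^3 + 2*t^2 + 4*t)^2 + 8*t + exp(t) - 4*cot(2*t^3 + 2*t^2 + 4*t)^2 + 2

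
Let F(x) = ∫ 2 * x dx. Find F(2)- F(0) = 4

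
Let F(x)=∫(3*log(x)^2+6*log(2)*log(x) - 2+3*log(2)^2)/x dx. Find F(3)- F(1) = -2*log(6) - log(2)^3 + 2*log(2) + log(6)^3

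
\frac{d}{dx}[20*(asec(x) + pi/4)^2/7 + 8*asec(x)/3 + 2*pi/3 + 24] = (120*asec(x) + 56 + 30*pi)/(21*x^2*sqrt(1 - 1/x^2))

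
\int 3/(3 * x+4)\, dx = log(3*x + 4) + C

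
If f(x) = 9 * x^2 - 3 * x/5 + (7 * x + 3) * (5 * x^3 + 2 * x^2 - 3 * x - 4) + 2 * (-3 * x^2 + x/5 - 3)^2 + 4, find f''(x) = 636*x^2 + 798*x/5 + 1504/25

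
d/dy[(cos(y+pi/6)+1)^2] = -2*sin(y + pi/6) - sin(2*y + pi/3)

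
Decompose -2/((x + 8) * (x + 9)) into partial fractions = 2/(x + 9) - 2/(x + 8)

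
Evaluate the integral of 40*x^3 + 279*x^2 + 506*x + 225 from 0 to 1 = 581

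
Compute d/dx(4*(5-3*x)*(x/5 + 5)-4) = -24*x/5 - 56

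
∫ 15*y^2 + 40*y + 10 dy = 5*y^3 + 20*y^2 + 10*y + C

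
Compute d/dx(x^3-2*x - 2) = 3*x^2 - 2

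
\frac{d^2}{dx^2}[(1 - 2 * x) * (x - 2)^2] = 18 - 12*x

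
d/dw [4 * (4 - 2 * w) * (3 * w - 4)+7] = 80 - 48*w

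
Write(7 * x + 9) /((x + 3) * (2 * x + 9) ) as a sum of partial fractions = 15/(2*x + 9) - 4/(x + 3)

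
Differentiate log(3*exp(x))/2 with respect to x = 1/2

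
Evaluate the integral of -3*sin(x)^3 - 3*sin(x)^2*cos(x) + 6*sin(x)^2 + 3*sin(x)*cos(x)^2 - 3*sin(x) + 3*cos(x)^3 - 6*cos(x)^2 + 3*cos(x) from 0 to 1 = (-1 + cos(1) + sin(1))^3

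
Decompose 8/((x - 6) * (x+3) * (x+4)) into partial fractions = 4/(5*(x + 4)) - 8/(9*(x + 3)) + 4/(45*(x - 6))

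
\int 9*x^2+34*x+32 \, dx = 3*x^3 + 17*x^2 + 32*x + C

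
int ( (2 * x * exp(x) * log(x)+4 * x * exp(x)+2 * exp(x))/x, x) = 2*(log(x) + 2)*exp(x) + C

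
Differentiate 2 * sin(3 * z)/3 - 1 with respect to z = 2*cos(3*z)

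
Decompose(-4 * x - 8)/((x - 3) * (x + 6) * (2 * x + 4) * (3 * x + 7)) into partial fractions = 9/(88*(3*x + 7)) - 2/(99*(x + 6)) - 1/(72*(x - 3))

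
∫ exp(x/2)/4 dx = exp(x/2)/2 + C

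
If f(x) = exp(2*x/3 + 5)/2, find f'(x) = exp(2*x/3 + 5)/3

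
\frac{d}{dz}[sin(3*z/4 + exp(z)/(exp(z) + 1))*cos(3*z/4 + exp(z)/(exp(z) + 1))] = (3*exp(2*z) + 10*exp(z) + 3)*cos(3*z/2 + 2*exp(z)/(exp(z) + 1))/(4*exp(2*z) + 8*exp(z) + 4)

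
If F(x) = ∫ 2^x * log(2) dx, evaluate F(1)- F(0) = 1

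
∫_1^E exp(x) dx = -E + exp(E)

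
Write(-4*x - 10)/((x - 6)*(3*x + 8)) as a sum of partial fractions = -1/(13*(3*x + 8)) - 17/(13*(x - 6))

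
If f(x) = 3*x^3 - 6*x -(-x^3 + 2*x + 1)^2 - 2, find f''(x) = -30*x^4 + 48*x^2 + 30*x - 8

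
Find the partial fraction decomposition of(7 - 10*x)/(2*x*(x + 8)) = -87/(16*(x + 8)) + 7/(16*x)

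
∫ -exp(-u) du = exp(-u) + C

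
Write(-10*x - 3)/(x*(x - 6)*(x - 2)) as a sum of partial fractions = 23/(8*(x - 2)) - 21/(8*(x - 6)) - 1/(4*x)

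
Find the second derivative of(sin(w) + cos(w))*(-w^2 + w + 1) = w^2*sin(w) + w^2*cos(w) + 3*w*sin(w) - 5*w*cos(w) - 5*sin(w) - cos(w)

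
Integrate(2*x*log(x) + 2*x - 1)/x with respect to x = (2*x - 1)*log(x) + C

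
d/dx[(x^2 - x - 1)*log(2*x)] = (2*x^2*log(x) + x^2 + 2*x^2*log(2) - x*log(x) - x - x*log(2) - 1)/x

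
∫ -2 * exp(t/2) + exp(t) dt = (exp(t/2) - 2)^2 + C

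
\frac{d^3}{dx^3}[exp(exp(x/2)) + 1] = exp(x/2 + exp(x/2))/8 + 3*exp(x + exp(x/2))/8 + exp(3*x/2 + exp(x/2))/8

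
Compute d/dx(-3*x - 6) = -3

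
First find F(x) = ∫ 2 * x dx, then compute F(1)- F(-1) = 0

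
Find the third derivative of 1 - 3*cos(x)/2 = -3*sin(x)/2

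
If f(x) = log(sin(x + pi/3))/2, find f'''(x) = cos(x + pi/3)/sin(x + pi/3)^3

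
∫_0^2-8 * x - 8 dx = -32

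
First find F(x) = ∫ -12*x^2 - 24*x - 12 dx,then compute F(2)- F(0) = -104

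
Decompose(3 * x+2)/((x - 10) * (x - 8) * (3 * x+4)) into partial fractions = -9/(476*(3*x + 4)) - 13/(28*(x - 8)) + 8/(17*(x - 10))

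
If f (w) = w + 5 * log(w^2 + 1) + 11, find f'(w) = (w^2 + 10*w + 1)/(w^2 + 1)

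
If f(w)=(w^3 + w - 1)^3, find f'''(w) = 504*w^6 + 630*w^4 - 360*w^3 + 180*w^2 - 144*w + 24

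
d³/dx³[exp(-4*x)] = -64*exp(-4*x)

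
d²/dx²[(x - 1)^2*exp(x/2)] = x^2*exp(x/2)/4 + 3*x*exp(x/2)/2 + exp(x/2)/4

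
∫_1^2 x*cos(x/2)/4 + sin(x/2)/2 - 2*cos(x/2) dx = -3*sin(1) + 7*sin(1/2)/2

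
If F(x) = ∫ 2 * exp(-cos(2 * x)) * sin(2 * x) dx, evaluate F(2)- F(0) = -exp(-1) + exp(-cos(4))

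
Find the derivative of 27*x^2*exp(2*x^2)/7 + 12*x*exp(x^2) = 108*x^3*exp(2*x^2)/7 + 24*x^2*exp(x^2) + 54*x*exp(2*x^2)/7 + 12*exp(x^2)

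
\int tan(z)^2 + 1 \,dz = tan(z) + C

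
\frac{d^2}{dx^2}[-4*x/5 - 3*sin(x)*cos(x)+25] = 6*sin(2*x)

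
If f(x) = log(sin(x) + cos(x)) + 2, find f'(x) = 1/tan(x + pi/4)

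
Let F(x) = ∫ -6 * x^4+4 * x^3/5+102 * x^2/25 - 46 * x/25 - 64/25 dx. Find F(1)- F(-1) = -24/5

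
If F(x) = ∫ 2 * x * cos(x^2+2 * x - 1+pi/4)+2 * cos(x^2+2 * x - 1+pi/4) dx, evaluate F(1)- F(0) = -cos(pi/4 + 1) + sin(pi/4 + 2)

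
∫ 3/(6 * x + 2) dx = log(3*x + 1)/2 + C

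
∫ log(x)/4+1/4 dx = x*log(x)/4 + C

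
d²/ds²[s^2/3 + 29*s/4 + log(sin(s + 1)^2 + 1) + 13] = 4*(-4*sin(s + 1)^4 - 6*sin(s + 1)^2*cos(s + 1)^2 - 2*sin(s + 1)^2 + 6*cos(s + 1)^2 + 2)/(3*(cos(2*s + 2) - 3)^2)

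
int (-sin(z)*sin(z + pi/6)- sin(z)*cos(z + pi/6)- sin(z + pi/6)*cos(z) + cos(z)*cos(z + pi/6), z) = (sin(z) + cos(z))*cos(z + pi/6) + C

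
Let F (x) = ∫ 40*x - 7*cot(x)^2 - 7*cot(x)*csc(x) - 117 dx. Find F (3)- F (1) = -60 + 7*cot(3) - 7*csc(1) - 7*cot(1) + 7*csc(3)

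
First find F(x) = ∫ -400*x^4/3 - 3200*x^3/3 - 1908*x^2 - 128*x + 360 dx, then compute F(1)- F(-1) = -1816/3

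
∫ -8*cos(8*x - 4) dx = -sin(8*x - 4) + C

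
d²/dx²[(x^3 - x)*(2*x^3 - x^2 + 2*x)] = 60*x^4 - 20*x^3 + 6*x - 4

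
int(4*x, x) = 2*x^2 + C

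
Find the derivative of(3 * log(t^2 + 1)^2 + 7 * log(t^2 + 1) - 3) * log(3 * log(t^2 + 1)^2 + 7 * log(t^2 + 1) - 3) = (12*t*log(t^2 + 1)*log(3*log(t^2 + 1)^2 + 7*log(t^2 + 1) - 3) + 12*t*log(t^2 + 1) + 14*t*log(3*log(t^2 + 1)^2 + 7*log(t^2 + 1) - 3) + 14*t)/(t^2 + 1)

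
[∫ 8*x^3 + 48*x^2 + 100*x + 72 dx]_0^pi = -40 + 2*(2 + pi)^2 + 2*(2 + pi)^4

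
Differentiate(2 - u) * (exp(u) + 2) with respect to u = -u*exp(u) + exp(u) - 2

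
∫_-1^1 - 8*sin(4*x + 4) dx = -2 + 2*cos(8)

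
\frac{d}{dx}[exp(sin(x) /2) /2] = exp(sin(x)/2)*cos(x)/4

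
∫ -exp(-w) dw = exp(-w) + C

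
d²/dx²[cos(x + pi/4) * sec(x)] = -2*sin(x + pi/4)*tan(x)*sec(x) + 2*cos(x + pi/4)*tan(x)^2*sec(x)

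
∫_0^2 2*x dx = 4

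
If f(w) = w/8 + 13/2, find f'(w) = 1/8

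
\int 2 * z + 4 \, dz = z^2 + 4*z + C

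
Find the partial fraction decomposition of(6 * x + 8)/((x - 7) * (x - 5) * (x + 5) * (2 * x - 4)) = 11/(840*(x + 5)) + 2/(21*(x - 2)) - 19/(60*(x - 5)) + 5/(24*(x - 7))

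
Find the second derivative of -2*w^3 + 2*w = -12*w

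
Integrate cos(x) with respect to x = sin(x) + C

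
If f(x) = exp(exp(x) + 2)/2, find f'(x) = exp(x + exp(x) + 2)/2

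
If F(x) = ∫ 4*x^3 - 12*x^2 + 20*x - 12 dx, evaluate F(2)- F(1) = 5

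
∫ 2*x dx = x^2 + C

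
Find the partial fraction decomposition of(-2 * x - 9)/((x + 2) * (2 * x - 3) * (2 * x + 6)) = -8/(21*(2*x - 3)) - 1/(6*(x + 3)) + 5/(14*(x + 2))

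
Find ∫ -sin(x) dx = cos(x) + C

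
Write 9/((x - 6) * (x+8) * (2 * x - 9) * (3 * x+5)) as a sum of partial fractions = 243/(16169*(3*x + 5)) - 24/(925*(2*x - 9)) - 9/(6650*(x + 8)) + 3/(322*(x - 6))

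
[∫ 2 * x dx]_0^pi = pi^2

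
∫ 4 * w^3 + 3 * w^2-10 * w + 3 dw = w^4 + w^3 - 5*w^2 + 3*w + C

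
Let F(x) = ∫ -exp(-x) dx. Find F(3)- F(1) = -(1 + E)*exp(-1) + (1 + exp(3))*exp(-3)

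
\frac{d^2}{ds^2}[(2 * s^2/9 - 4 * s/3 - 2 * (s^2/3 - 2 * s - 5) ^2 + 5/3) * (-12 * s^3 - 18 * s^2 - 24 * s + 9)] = 112*s^5 - 840*s^4 - 1760*s^3/3 + 5400*s^2 + 8248*s + 3704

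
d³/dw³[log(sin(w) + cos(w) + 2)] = 2*cos(2*w)/(2*sqrt(2)*sin(w)^2*cos(w + pi/4) + 12*sin(w)*cos(w) + 15*sin(w) + 13*cos(w) + 14)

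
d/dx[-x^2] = -2*x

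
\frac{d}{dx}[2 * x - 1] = 2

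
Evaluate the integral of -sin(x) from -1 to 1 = 0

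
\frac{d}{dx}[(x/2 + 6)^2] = x/2 + 6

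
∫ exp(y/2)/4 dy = exp(y/2)/2 + C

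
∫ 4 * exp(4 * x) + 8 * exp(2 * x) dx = (exp(2*x) + 2)^2 + C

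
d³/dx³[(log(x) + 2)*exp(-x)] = (-x^3*log(x) - 2*x^3 + 3*x^2 + 3*x + 2)*exp(-x)/x^3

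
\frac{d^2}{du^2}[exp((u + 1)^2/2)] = u^2*exp(u^2/2 + u + 1/2) + 2*u*exp(u^2/2 + u + 1/2) + 2*exp(u^2/2 + u + 1/2)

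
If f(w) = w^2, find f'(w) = 2*w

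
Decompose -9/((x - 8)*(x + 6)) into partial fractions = 9/(14*(x + 6)) - 9/(14*(x - 8))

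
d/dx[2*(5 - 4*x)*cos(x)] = 8*x*sin(x) - 10*sin(x) - 8*cos(x)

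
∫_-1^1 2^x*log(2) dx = 3/2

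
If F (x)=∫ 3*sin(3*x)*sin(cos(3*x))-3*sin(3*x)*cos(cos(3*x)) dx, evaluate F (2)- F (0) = -sin(1) - cos(1) + cos(cos(6)) + sin(cos(6))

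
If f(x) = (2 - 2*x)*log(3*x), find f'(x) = (-2*x*log(x) - 2*x*log(3) - 2*x + 2)/x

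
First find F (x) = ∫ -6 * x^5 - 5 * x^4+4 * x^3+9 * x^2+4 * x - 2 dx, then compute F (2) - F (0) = -52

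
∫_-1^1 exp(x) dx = E - exp(-1)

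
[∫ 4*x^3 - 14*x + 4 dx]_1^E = -18 + (2 + E)^2*((-2 + E)^2 + 1)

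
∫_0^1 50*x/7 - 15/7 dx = 10/7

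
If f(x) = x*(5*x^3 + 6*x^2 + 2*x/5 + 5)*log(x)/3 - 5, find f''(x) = (300*x^3*log(x) + 175*x^3 + 180*x^2*log(x) + 150*x^2 + 4*x*log(x) + 6*x + 25)/(15*x)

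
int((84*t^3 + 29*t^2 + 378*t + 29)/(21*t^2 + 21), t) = 2*t^2 + 29*t/21 + 7*log(t^2 + 1) + C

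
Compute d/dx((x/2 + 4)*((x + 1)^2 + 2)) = 3*x^2/2 + 10*x + 19/2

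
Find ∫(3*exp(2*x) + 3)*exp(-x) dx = 6*sinh(x) + C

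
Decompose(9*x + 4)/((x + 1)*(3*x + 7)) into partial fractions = 51/(4*(3*x + 7)) - 5/(4*(x + 1))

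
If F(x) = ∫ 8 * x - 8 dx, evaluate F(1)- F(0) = -4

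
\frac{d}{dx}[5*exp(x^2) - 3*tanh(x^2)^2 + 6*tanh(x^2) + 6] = 2*x*(5*exp(x^2) - 6*sinh(x^2)/cosh(x^2)^3 + 6/cosh(x^2)^2)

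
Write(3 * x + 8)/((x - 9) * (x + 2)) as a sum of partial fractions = -2/(11*(x + 2)) + 35/(11*(x - 9))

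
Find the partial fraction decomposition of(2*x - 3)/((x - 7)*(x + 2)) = 7/(9*(x + 2)) + 11/(9*(x - 7))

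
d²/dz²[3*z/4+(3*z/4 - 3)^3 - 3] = 81*z/32 - 81/8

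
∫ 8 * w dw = 4*w^2 + C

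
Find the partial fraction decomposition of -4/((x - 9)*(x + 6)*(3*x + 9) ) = -4/(135*(x + 6)) + 1/(27*(x + 3)) - 1/(135*(x - 9))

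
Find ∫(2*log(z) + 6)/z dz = (log(z) + 3)^2 + C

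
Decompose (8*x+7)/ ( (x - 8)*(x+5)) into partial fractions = 33/(13*(x + 5)) + 71/(13*(x - 8))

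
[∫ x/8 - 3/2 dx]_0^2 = -11/4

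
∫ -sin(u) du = cos(u) + C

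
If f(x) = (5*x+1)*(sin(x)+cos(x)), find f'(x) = -5*x*sin(x) + 5*x*cos(x) + 4*sin(x) + 6*cos(x)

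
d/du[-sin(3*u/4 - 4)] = -3*cos(3*u/4 - 4)/4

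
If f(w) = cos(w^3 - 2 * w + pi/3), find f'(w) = (2 - 3*w^2)*cos(-w^3 + 2*w + pi/6)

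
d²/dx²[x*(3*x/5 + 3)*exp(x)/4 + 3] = 3*x^2*exp(x)/20 + 27*x*exp(x)/20 + 9*exp(x)/5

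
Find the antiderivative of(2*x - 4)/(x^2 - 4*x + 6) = log((x - 2)^2 + 2) + C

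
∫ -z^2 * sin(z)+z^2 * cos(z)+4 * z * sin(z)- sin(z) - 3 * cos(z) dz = sqrt(2)*((z - 1)^2 - 2)*sin(z + pi/4) + C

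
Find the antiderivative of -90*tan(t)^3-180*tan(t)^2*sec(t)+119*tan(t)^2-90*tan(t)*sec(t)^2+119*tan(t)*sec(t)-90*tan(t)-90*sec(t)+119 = -5*(3*tan(t) + 3*sec(t) - 4)^2 - tan(t) - sec(t) + C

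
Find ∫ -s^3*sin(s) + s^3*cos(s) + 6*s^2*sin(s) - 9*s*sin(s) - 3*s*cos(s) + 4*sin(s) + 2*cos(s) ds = sqrt(2)*(s - 1)^3*sin(s + pi/4) + C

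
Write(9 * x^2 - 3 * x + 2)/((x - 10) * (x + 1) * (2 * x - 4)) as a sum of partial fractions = 7/(33*(x + 1)) - 2/(3*(x - 2)) + 109/(22*(x - 10))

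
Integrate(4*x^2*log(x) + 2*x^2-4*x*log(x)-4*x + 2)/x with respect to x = 2*(x - 1)^2*log(x) + C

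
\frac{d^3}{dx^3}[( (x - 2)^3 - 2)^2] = 120*x^3 - 720*x^2 + 1440*x - 984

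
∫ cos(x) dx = sin(x) + C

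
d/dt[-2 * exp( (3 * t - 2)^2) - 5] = -36*t*exp(9*t^2 - 12*t + 4) + 24*exp(9*t^2 - 12*t + 4)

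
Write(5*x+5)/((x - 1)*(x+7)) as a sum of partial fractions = 15/(4*(x + 7)) + 5/(4*(x - 1))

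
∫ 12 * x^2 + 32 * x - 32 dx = 4*x^3 + 16*x^2 - 32*x + C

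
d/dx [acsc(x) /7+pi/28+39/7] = -1/(7*x^2*sqrt(1 - 1/x^2))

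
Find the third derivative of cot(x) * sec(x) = (1 - 6/sin(x)^2)*cos(x)/sin(x)^2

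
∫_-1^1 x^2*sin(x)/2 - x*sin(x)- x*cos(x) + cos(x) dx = 2*cos(1)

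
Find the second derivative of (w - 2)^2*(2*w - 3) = 12*w - 22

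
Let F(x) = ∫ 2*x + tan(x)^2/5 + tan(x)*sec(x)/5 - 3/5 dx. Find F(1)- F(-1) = -8/5 + 2*tan(1)/5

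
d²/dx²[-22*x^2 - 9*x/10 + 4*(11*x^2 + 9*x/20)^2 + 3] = 5808*x^2 + 1188*x/5 - 2119/50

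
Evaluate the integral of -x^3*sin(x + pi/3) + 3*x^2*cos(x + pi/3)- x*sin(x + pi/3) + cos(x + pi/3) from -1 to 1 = 2*cos(1)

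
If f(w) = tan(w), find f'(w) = cos(w)^(-2)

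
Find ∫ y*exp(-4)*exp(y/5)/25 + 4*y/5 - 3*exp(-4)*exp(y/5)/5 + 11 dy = 2*y^2/5 + 11*y + (y - 20)*exp(y/5 - 4)/5 + C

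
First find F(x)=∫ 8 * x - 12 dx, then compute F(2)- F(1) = 0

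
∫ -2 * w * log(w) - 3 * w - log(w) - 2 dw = -w*(w + 1)*(log(w) + 1) + C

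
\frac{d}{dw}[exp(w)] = exp(w)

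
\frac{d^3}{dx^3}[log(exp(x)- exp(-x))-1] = (8*exp(4*x) + 8*exp(2*x))/(exp(6*x) - 3*exp(4*x) + 3*exp(2*x) - 1)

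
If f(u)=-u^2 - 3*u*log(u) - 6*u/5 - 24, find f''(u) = (-2*u - 3)/u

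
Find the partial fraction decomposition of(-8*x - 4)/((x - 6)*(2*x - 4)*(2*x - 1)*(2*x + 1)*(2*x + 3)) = 2/(105*(2*x + 3)) - 2/(33*(2*x - 1)) + 1/(42*(x - 2)) - 1/(330*(x - 6))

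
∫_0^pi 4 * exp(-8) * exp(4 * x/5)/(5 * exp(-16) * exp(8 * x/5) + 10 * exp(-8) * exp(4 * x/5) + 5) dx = -exp(-8)/(exp(-8) + 1) + exp(-8 + 4*pi/5)/(exp(-8 + 4*pi/5) + 1)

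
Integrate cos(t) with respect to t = sin(t) + C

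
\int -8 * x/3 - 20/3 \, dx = -4*x^2/3 - 20*x/3 + C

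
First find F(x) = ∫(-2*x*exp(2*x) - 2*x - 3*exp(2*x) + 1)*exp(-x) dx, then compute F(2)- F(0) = -5*exp(2) + 5*exp(-2)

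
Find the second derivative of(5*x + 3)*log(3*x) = (5*x - 3)/x^2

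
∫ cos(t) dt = sin(t) + C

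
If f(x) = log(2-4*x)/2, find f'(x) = 1/(2*x - 1)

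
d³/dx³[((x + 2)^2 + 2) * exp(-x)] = (-x^2 + 2*x)*exp(-x)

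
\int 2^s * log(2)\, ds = 2^s + C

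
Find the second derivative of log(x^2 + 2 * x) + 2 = (-2*x^2 - 4*x - 4)/(x^4 + 4*x^3 + 4*x^2)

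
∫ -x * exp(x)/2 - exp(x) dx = (-x - 1)*exp(x)/2 + C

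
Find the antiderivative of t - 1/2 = t^2/2 - t/2 + C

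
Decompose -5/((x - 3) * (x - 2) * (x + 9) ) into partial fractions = -5/(132*(x + 9)) + 5/(11*(x - 2)) - 5/(12*(x - 3))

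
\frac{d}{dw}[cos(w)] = -sin(w)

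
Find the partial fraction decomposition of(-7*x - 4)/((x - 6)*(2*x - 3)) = 29/(9*(2*x - 3)) - 46/(9*(x - 6))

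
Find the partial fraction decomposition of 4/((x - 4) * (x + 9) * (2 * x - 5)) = -16/(69*(2*x - 5)) + 4/(299*(x + 9)) + 4/(39*(x - 4))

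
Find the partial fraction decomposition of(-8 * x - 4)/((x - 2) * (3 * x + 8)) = -26/(7*(3*x + 8)) - 10/(7*(x - 2))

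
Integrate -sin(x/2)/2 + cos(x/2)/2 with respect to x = sqrt(2)*sin(x/2 + pi/4) + C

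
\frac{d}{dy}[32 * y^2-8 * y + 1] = 64*y - 8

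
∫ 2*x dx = x^2 + C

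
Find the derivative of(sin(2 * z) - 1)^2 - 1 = 2*sin(4*z) - 4*cos(2*z)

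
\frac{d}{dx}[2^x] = 2^x*log(2)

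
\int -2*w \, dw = -w^2 + C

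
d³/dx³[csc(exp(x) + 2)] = (exp(2*x)*cos(exp(x) + 2)/sin(exp(x) + 2) - 6*exp(2*x)*cos(exp(x) + 2)/sin(exp(x) + 2)^3 - 3*exp(x) + 6*exp(x)/sin(exp(x) + 2)^2 - cos(exp(x) + 2)/sin(exp(x) + 2))*exp(x)/sin(exp(x) + 2)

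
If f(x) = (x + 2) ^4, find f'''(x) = 24*x + 48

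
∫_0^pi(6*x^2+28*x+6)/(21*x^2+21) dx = 2*pi/7 + 2*log(1 + pi^2)/3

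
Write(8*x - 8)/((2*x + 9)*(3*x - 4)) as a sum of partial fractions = 8/(35*(3*x - 4)) + 88/(35*(2*x + 9))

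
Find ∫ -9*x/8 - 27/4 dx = -9*x^2/16 - 27*x/4 + C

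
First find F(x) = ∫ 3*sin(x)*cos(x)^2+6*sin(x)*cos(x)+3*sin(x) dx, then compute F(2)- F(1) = -(cos(2) + 1)^3 + (cos(1) + 1)^3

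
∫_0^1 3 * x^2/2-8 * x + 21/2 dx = 7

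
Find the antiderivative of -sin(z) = cos(z) + C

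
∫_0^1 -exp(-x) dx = -1 + exp(-1)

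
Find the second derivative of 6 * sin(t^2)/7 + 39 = -24*t^2*sin(t^2)/7 + 12*cos(t^2)/7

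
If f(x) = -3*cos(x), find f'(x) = 3*sin(x)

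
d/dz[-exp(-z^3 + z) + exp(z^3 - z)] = 3*z^2*exp(-z^3 + z) + 3*z^2*exp(z^3 - z) - exp(-z^3 + z) - exp(z^3 - z)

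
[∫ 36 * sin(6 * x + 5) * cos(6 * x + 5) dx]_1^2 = 3*cos(22)/2 - 3*cos(34)/2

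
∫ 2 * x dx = x^2 + C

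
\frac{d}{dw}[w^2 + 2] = 2*w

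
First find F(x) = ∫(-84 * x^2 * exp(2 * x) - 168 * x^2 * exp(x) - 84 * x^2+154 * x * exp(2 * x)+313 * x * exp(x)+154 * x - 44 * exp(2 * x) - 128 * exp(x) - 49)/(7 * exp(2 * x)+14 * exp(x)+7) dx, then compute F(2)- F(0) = -25*exp(2)/(7*(1 + exp(2))) + 1/2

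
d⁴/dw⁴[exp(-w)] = exp(-w)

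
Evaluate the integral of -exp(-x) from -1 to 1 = -E + exp(-1)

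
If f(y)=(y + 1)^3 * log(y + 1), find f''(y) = 6*y*log(y + 1) + 5*y + 6*log(y + 1) + 5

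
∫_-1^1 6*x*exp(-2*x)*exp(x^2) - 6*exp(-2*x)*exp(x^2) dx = -3*exp(3) + 3*exp(-1)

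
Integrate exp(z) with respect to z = exp(z) + C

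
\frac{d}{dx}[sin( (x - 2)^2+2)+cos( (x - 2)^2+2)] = -2*x*sin(x^2 - 4*x + 6) + 2*x*cos(x^2 - 4*x + 6) + 4*sin(x^2 - 4*x + 6) - 4*cos(x^2 - 4*x + 6)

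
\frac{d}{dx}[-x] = -1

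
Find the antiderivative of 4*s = 2*s^2 + C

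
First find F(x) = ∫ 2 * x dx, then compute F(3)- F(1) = 8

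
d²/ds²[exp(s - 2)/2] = exp(s - 2)/2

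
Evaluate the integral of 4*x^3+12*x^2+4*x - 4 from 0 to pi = -1 + (-2 + (1 + pi)^2)^2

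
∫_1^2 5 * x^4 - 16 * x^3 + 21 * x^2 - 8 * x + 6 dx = 14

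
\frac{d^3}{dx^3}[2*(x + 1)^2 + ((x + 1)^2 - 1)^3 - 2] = 120*x^3 + 360*x^2 + 288*x + 48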